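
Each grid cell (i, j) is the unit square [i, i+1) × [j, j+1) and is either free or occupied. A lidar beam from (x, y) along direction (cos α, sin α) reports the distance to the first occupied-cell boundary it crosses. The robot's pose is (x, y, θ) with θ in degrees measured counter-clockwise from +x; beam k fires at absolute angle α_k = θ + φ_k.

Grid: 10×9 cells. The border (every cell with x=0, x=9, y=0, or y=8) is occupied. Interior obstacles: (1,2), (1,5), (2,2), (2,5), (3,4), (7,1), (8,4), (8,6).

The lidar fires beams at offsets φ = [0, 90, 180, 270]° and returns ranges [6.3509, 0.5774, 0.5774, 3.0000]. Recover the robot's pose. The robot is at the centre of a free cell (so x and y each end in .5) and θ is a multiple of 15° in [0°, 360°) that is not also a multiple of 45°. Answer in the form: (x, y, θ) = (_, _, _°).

Enumerate (i+0.5, j+0.5, θ) over the 48 free cells and 16 admissible headings. For each, cast all 4 beams and compare to the given ranges.
  (6.5, 1.5, 210°): beam 1 = 1.0000 ≠ 6.3509 ✗
  (6.5, 4.5, 120°): beam 1 = 4.0415 ≠ 6.3509 ✗
  (2.5, 4.5, 30°): beam 1 = 0.5774 ≠ 6.3509 ✗
  (5.5, 3.5, 285°): beam 1 = 2.5882 ≠ 6.3509 ✗
  …
  (6.5, 1.5, 150°): r_1=6.3509, r_2=0.5774, r_3=0.5774, r_4=3.0000 — all match ✓
Unique over the lattice → pose = (6.5, 1.5, 150°).

(x, y, θ) = (6.5, 1.5, 150°)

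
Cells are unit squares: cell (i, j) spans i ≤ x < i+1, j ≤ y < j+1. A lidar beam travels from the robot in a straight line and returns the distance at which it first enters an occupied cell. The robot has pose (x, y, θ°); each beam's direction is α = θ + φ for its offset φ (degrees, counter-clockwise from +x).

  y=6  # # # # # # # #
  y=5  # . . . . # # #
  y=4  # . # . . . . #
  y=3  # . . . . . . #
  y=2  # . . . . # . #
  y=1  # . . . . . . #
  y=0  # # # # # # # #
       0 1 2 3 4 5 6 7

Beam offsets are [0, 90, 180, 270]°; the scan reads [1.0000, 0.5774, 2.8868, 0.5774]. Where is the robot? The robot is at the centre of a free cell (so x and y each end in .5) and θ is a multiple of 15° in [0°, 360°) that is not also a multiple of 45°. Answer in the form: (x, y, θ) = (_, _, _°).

(x, y, θ) = (6.5, 2.5, 300°)

Candidates: 26 free-cell centres × 16 headings = 416 poses. Raycast each; keep the one whose scan matches to 4 dp.
  (3.5, 2.5, 120°): beam 1 = 1.7321 ≠ 1.0000 ✗
  (2.5, 5.5, 240°): beam 1 = 0.5774 ≠ 1.0000 ✗
  (4.5, 4.5, 345°): beam 1 = 2.5882 ≠ 1.0000 ✗
  (4.5, 5.5, 75°): beam 1 = 0.5176 ≠ 1.0000 ✗
  …
  (6.5, 2.5, 300°): r_1=1.0000, r_2=0.5774, r_3=2.8868, r_4=0.5774 — all match ✓
Only this pose fits every beam.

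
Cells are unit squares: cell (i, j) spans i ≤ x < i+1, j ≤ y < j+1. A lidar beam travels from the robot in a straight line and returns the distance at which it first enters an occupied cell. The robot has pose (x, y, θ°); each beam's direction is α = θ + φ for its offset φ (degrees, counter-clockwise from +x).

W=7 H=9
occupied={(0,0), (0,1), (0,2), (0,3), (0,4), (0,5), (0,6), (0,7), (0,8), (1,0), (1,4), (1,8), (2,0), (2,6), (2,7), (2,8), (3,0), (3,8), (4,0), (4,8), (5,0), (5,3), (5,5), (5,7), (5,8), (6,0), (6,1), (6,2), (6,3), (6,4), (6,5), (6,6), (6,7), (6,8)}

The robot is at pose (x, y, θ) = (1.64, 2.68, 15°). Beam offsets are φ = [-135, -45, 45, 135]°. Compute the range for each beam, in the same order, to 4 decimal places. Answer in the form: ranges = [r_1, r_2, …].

beam 1: φ=-135°, α=240°
  direction (-0.5000, -0.8660); cell (1,2); t to first gridline: x 1.2800, y 0.7852 (then +2.0000 / +1.1547)
    (1,1) via y @ 0.7852
    (0,1) via x @ 1.2800  # hit
  → r_1 = 1.2800
beam 2: φ=-45°, α=330°
  direction (0.8660, -0.5000); cell (1,2); t to first gridline: x 0.4157, y 1.3600 (then +1.1547 / +2.0000)
    (2,2) via x @ 0.4157
    (2,1) via y @ 1.3600
    (3,1) via x @ 1.5704
    (4,1) via x @ 2.7251
    (4,0) via y @ 3.3600  # hit
  → r_2 = 3.3600
beam 3: φ=45°, α=60°
  direction (0.5000, 0.8660); cell (1,2); t to first gridline: x 0.7200, y 0.3695 (then +2.0000 / +1.1547)
    (1,3) via y @ 0.3695
    (2,3) via x @ 0.7200
    (2,4) via y @ 1.5242
    (2,5) via y @ 2.6789
    (3,5) via x @ 2.7200
    (3,6) via y @ 3.8336
    (4,6) via x @ 4.7200
    (4,7) via y @ 4.9883
    (4,8) via y @ 6.1430  # hit
  → r_3 = 6.1430
beam 4: φ=135°, α=150°
  direction (-0.8660, 0.5000); cell (1,2); t to first gridline: x 0.7390, y 0.6400 (then +1.1547 / +2.0000)
    (1,3) via y @ 0.6400
    (0,3) via x @ 0.7390  # hit
  → r_4 = 0.7390

ranges = [1.2800, 3.3600, 6.1430, 0.7390]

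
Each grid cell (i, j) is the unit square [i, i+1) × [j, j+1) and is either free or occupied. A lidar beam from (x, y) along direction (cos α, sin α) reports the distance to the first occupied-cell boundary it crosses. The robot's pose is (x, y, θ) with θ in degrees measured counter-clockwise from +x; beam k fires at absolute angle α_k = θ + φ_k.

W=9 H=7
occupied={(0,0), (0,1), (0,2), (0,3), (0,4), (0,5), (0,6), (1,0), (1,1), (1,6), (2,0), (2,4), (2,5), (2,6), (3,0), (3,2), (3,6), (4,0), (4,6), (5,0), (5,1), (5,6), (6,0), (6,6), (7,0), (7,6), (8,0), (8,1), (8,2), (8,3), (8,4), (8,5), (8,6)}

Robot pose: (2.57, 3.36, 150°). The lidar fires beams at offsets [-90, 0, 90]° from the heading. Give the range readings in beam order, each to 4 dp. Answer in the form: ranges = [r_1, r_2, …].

ranges = [0.7390, 1.8129, 1.5704]

beam 1: φ=-90°, α=60°
  direction (0.5000, 0.8660); cell (2,3); t to first gridline: x 0.8600, y 0.7390 (then +2.0000 / +1.1547)
    (2,4) via y @ 0.7390  # hit
  → r_1 = 0.7390
beam 2: φ=0°, α=150°
  direction (-0.8660, 0.5000); cell (2,3); t to first gridline: x 0.6582, y 1.2800 (then +1.1547 / +2.0000)
    (1,3) via x @ 0.6582
    (1,4) via y @ 1.2800
    (0,4) via x @ 1.8129  # hit
  → r_2 = 1.8129
beam 3: φ=90°, α=240°
  direction (-0.5000, -0.8660); cell (2,3); t to first gridline: x 1.1400, y 0.4157 (then +2.0000 / +1.1547)
    (2,2) via y @ 0.4157
    (1,2) via x @ 1.1400
    (1,1) via y @ 1.5704  # hit
  → r_3 = 1.5704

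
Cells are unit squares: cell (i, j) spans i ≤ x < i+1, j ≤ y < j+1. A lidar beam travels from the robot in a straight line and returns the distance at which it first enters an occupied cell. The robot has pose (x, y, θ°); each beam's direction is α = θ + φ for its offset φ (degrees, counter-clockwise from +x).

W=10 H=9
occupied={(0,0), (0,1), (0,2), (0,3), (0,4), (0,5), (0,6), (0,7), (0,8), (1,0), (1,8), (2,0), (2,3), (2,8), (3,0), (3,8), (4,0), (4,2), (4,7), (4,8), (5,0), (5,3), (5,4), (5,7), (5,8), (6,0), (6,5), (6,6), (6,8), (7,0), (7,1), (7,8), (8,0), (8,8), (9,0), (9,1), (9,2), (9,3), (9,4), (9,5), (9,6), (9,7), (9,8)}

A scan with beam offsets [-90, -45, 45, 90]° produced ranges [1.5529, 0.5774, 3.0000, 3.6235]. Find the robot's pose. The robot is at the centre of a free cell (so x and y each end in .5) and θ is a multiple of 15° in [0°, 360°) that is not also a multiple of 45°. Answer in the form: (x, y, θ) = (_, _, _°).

Candidates: 47 free-cell centres × 16 headings = 752 poses. Raycast each; keep the one whose scan matches to 4 dp.
  (2.5, 1.5, 15°): beam 1 = 0.5176 ≠ 1.5529 ✗
  (4.5, 6.5, 165°): beam 1 = 0.5176 ≠ 1.5529 ✗
  (8.5, 4.5, 105°): beam 1 = 0.5176 ≠ 1.5529 ✗
  (7.5, 5.5, 255°): beam 1 = 0.5176 ≠ 1.5529 ✗
  …
  (4.5, 6.5, 105°): r_1=1.5529, r_2=0.5774, r_3=3.0000, r_4=3.6235 — all match ✓
Unique over the lattice → pose = (4.5, 6.5, 105°).

(x, y, θ) = (4.5, 6.5, 105°)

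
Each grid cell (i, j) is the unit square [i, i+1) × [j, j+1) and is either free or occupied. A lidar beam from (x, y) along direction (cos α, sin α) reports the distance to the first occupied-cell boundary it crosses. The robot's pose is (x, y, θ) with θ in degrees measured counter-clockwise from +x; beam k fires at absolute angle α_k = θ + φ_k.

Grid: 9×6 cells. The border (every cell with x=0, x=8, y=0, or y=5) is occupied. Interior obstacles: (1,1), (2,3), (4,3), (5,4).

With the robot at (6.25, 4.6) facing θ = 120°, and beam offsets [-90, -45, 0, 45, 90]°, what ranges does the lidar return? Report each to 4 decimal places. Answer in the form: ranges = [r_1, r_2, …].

ranges = [0.8000, 0.4141, 0.4619, 0.2588, 0.2887]

beam 1: φ=-90°, α=30°
  direction (0.8660, 0.5000); cell (6,4); t to first gridline: x 0.8660, y 0.8000 (then +1.1547 / +2.0000)
    (6,5) via y @ 0.8000  # hit
  → r_1 = 0.8000
beam 2: φ=-45°, α=75°
  direction (0.2588, 0.9659); cell (6,4); t to first gridline: x 2.8978, y 0.4141 (then +3.8637 / +1.0353)
    (6,5) via y @ 0.4141  # hit
  → r_2 = 0.4141
beam 3: φ=0°, α=120°
  direction (-0.5000, 0.8660); cell (6,4); t to first gridline: x 0.5000, y 0.4619 (then +2.0000 / +1.1547)
    (6,5) via y @ 0.4619  # hit
  → r_3 = 0.4619
beam 4: φ=45°, α=165°
  direction (-0.9659, 0.2588); cell (6,4); t to first gridline: x 0.2588, y 1.5455 (then +1.0353 / +3.8637)
    (5,4) via x @ 0.2588  # hit
  → r_4 = 0.2588
beam 5: φ=90°, α=210°
  direction (-0.8660, -0.5000); cell (6,4); t to first gridline: x 0.2887, y 1.2000 (then +1.1547 / +2.0000)
    (5,4) via x @ 0.2887  # hit
  → r_5 = 0.2887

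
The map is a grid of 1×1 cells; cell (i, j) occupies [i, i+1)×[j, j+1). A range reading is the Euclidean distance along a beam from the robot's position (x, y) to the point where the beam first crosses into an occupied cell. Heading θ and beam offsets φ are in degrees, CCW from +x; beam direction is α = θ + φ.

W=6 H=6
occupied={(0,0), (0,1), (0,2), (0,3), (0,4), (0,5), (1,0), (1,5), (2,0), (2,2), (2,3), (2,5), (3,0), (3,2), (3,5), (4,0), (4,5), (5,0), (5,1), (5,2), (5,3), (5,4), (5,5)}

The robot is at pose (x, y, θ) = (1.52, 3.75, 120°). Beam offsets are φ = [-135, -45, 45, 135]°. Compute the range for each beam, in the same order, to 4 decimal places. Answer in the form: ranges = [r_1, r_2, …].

beam 1: φ=-135°, α=345°
  d=(0.9659,-0.2588)  start (1,3)  tX=0.4969 tY=2.8978  stride 1/|dx|=1.0353 1/|dy|=3.8637
    cross x-line → (2,3), t=0.4969 (wall)
  → r_1 = 0.4969
beam 2: φ=-45°, α=75°
  d=(0.2588,0.9659)  start (1,3)  tX=1.8546 tY=0.2588  stride 1/|dx|=3.8637 1/|dy|=1.0353
    cross y-line → (1,4), t=0.2588
    cross y-line → (1,5), t=1.2941 (wall)
  → r_2 = 1.2941
beam 3: φ=45°, α=165°
  d=(-0.9659,0.2588)  start (1,3)  tX=0.5383 tY=0.9659  stride 1/|dx|=1.0353 1/|dy|=3.8637
    cross x-line → (0,3), t=0.5383 (wall)
  → r_3 = 0.5383
beam 4: φ=135°, α=255°
  d=(-0.2588,-0.9659)  start (1,3)  tX=2.0091 tY=0.7765  stride 1/|dx|=3.8637 1/|dy|=1.0353
    cross y-line → (1,2), t=0.7765
    cross y-line → (1,1), t=1.8117
    cross x-line → (0,1), t=2.0091 (wall)
  → r_4 = 2.0091

ranges = [0.4969, 1.2941, 0.5383, 2.0091]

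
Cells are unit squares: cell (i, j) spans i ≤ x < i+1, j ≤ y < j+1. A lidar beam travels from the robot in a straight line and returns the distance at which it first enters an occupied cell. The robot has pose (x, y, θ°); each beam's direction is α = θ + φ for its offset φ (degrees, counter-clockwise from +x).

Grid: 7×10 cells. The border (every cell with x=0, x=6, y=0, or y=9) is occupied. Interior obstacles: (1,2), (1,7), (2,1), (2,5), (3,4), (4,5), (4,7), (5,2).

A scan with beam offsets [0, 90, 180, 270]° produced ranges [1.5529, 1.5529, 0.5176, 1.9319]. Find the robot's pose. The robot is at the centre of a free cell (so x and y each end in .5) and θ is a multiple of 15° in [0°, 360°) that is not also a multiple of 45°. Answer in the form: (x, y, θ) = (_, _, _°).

Enumerate (i+0.5, j+0.5, θ) over the 32 free cells and 16 admissible headings. For each, cast all 4 beams and compare to the given ranges.
  (5.5, 5.5, 285°): beam 1 = 1.9319 ≠ 1.5529 ✗
  (2.5, 2.5, 300°): beam 1 = 0.5774 ≠ 1.5529 ✗
  (4.5, 2.5, 150°): beam 1 = 4.0415 ≠ 1.5529 ✗
  …
  (5.5, 4.5, 165°): r_1=1.5529, r_2=1.5529, r_3=0.5176, r_4=1.9319 — all match ✓
Unique over the lattice → pose = (5.5, 4.5, 165°).

(x, y, θ) = (5.5, 4.5, 165°)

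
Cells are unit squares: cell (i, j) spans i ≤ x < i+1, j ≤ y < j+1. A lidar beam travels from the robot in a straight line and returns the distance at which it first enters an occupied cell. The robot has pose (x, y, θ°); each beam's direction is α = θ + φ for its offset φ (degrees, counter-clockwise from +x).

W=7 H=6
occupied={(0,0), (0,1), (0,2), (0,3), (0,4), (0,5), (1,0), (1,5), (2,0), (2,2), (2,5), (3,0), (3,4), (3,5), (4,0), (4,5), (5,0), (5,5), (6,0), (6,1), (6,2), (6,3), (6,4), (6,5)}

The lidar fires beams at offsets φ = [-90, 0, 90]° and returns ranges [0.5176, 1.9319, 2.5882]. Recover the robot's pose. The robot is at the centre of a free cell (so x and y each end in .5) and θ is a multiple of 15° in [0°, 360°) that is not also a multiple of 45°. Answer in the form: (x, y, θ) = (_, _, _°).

The pose lattice has 18·16 = 288 candidates. Test each by forward raycasting.
  (3.5, 3.5, 120°): beam 1 = 2.8868 ≠ 0.5176 ✗
  (3.5, 3.5, 30°): beam 1 = 2.8868 ≠ 0.5176 ✗
  (5.5, 4.5, 210°): beam 1 = 0.5774 ≠ 0.5176 ✗
  (4.5, 3.5, 345°): beam 1 = 2.5882 ≠ 0.5176 ✗
  …
  (5.5, 1.5, 75°): r_1=0.5176, r_2=1.9319, r_3=2.5882 — all match ✓
No second candidate reproduces the full scan.

(x, y, θ) = (5.5, 1.5, 75°)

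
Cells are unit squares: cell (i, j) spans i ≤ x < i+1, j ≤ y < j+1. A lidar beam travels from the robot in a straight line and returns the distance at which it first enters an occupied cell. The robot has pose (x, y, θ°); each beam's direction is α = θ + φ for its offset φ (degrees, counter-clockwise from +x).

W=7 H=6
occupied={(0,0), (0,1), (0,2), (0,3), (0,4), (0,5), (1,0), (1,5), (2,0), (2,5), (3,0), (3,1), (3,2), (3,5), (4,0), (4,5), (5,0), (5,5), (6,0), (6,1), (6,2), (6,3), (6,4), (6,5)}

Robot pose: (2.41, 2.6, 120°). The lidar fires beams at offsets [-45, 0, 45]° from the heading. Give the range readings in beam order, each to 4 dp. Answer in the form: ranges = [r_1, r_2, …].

beam 1: φ=-45°, α=75°
  d=(0.2588,0.9659)  start (2,2)  tX=2.2796 tY=0.4141  stride 1/|dx|=3.8637 1/|dy|=1.0353
    cross y-line → (2,3), t=0.4141
    cross y-line → (2,4), t=1.4494
    cross x-line → (3,4), t=2.2796
    cross y-line → (3,5), t=2.4847 (wall)
  → r_1 = 2.4847
beam 2: φ=0°, α=120°
  d=(-0.5000,0.8660)  start (2,2)  tX=0.8200 tY=0.4619  stride 1/|dx|=2.0000 1/|dy|=1.1547
    cross y-line → (2,3), t=0.4619
    cross x-line → (1,3), t=0.8200
    cross y-line → (1,4), t=1.6166
    cross y-line → (1,5), t=2.7713 (wall)
  → r_2 = 2.7713
beam 3: φ=45°, α=165°
  d=(-0.9659,0.2588)  start (2,2)  tX=0.4245 tY=1.5455  stride 1/|dx|=1.0353 1/|dy|=3.8637
    cross x-line → (1,2), t=0.4245
    cross x-line → (0,2), t=1.4597 (wall)
  → r_3 = 1.4597

ranges = [2.4847, 2.7713, 1.4597]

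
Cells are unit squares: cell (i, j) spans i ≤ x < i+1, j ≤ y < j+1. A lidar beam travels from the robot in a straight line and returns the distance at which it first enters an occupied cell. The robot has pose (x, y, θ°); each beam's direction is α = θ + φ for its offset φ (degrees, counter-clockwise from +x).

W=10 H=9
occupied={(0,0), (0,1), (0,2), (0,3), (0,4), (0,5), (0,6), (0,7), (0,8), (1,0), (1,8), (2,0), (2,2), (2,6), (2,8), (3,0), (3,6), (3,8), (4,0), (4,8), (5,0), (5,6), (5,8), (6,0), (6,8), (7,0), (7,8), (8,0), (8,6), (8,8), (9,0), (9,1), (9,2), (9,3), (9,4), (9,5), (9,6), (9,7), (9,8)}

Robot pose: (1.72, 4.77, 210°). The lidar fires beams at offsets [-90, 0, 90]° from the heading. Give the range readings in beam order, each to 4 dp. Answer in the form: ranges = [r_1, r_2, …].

ranges = [1.4400, 0.8314, 2.0438]

beam 1: φ=-90°, α=120°
  dir = (cos 120°, sin 120°) = (-0.5000, 0.8660); from cell (1,4)
  next x-line at t=1.4400, next y-line at t=0.2656; Δt_x=2.0000, Δt_y=1.1547
    y: enter (1,5) at t=0.2656
    y: enter (1,6) at t=1.4203
    x: enter (0,6) at t=1.4400 ← occupied
  → r_1 = 1.4400
beam 2: φ=0°, α=210°
  dir = (cos 210°, sin 210°) = (-0.8660, -0.5000); from cell (1,4)
  next x-line at t=0.8314, next y-line at t=1.5400; Δt_x=1.1547, Δt_y=2.0000
    x: enter (0,4) at t=0.8314 ← occupied
  → r_2 = 0.8314
beam 3: φ=90°, α=300°
  dir = (cos 300°, sin 300°) = (0.5000, -0.8660); from cell (1,4)
  next x-line at t=0.5600, next y-line at t=0.8891; Δt_x=2.0000, Δt_y=1.1547
    x: enter (2,4) at t=0.5600
    y: enter (2,3) at t=0.8891
    y: enter (2,2) at t=2.0438 ← occupied
  → r_3 = 2.0438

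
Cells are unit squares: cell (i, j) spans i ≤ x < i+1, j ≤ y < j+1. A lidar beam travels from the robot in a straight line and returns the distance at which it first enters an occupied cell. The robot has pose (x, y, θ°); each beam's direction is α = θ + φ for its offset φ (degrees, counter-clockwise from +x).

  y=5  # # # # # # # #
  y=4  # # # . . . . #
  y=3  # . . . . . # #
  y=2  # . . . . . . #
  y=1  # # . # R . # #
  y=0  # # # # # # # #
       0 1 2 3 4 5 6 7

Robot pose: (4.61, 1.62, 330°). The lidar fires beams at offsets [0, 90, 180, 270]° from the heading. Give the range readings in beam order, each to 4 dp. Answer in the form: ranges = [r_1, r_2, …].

beam 1: φ=0°, α=330°
  d=(0.8660,-0.5000)  start (4,1)  tX=0.4503 tY=1.2400  stride 1/|dx|=1.1547 1/|dy|=2.0000
    cross x-line → (5,1), t=0.4503
    cross y-line → (5,0), t=1.2400 (wall)
  → r_1 = 1.2400
beam 2: φ=90°, α=60°
  d=(0.5000,0.8660)  start (4,1)  tX=0.7800 tY=0.4388  stride 1/|dx|=2.0000 1/|dy|=1.1547
    cross y-line → (4,2), t=0.4388
    cross x-line → (5,2), t=0.7800
    cross y-line → (5,3), t=1.5935
    cross y-line → (5,4), t=2.7482
    cross x-line → (6,4), t=2.7800
    cross y-line → (6,5), t=3.9029 (wall)
  → r_2 = 3.9029
beam 3: φ=180°, α=150°
  d=(-0.8660,0.5000)  start (4,1)  tX=0.7044 tY=0.7600  stride 1/|dx|=1.1547 1/|dy|=2.0000
    cross x-line → (3,1), t=0.7044 (wall)
  → r_3 = 0.7044
beam 4: φ=270°, α=240°
  d=(-0.5000,-0.8660)  start (4,1)  tX=1.2200 tY=0.7159  stride 1/|dx|=2.0000 1/|dy|=1.1547
    cross y-line → (4,0), t=0.7159 (wall)
  → r_4 = 0.7159

ranges = [1.2400, 3.9029, 0.7044, 0.7159]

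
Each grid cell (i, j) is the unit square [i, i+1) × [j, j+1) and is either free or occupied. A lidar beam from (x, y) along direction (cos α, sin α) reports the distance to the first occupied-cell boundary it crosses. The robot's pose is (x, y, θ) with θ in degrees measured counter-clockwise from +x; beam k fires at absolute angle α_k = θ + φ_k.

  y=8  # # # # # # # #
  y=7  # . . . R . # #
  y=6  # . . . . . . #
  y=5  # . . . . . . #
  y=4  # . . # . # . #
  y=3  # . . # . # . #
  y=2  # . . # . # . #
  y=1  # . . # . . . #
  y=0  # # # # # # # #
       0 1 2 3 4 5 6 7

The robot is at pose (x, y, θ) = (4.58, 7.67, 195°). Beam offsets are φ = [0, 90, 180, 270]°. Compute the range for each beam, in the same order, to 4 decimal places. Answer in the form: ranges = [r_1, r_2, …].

beam 1: φ=0°, α=195°
  dir = (cos 195°, sin 195°) = (-0.9659, -0.2588); from cell (4,7)
  next x-line at t=0.6005, next y-line at t=2.5887; Δt_x=1.0353, Δt_y=3.8637
    x: enter (3,7) at t=0.6005
    x: enter (2,7) at t=1.6357
    y: enter (2,6) at t=2.5887
    x: enter (1,6) at t=2.6710
    x: enter (0,6) at t=3.7063 ← occupied
  → r_1 = 3.7063
beam 2: φ=90°, α=285°
  dir = (cos 285°, sin 285°) = (0.2588, -0.9659); from cell (4,7)
  next x-line at t=1.6228, next y-line at t=0.6936; Δt_x=3.8637, Δt_y=1.0353
    y: enter (4,6) at t=0.6936
    x: enter (5,6) at t=1.6228
    y: enter (5,5) at t=1.7289
    y: enter (5,4) at t=2.7642 ← occupied
  → r_2 = 2.7642
beam 3: φ=180°, α=15°
  dir = (cos 15°, sin 15°) = (0.9659, 0.2588); from cell (4,7)
  next x-line at t=0.4348, next y-line at t=1.2750; Δt_x=1.0353, Δt_y=3.8637
    x: enter (5,7) at t=0.4348
    y: enter (5,8) at t=1.2750 ← occupied
  → r_3 = 1.2750
beam 4: φ=270°, α=105°
  dir = (cos 105°, sin 105°) = (-0.2588, 0.9659); from cell (4,7)
  next x-line at t=2.2409, next y-line at t=0.3416; Δt_x=3.8637, Δt_y=1.0353
    y: enter (4,8) at t=0.3416 ← occupied
  → r_4 = 0.3416

ranges = [3.7063, 2.7642, 1.2750, 0.3416]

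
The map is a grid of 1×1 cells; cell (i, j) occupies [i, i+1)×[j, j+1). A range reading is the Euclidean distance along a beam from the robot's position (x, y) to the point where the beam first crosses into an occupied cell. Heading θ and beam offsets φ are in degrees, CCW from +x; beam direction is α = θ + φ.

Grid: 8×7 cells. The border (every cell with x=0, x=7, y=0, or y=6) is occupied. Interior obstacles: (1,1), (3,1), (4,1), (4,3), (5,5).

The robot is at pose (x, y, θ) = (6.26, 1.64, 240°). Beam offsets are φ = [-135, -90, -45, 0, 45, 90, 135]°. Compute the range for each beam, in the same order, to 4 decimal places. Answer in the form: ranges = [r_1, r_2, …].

ranges = [3.4785, 6.0737, 1.3044, 0.7390, 0.6626, 0.8545, 0.7661]

beam 1: φ=-135°, α=105°
  d=(-0.2588,0.9659)  start (6,1)  tX=1.0046 tY=0.3727  stride 1/|dx|=3.8637 1/|dy|=1.0353
    cross y-line → (6,2), t=0.3727
    cross x-line → (5,2), t=1.0046
    cross y-line → (5,3), t=1.4080
    cross y-line → (5,4), t=2.4433
    cross y-line → (5,5), t=3.4785 (wall)
  → r_1 = 3.4785
beam 2: φ=-90°, α=150°
  d=(-0.8660,0.5000)  start (6,1)  tX=0.3002 tY=0.7200  stride 1/|dx|=1.1547 1/|dy|=2.0000
    cross x-line → (5,1), t=0.3002
    cross y-line → (5,2), t=0.7200
    cross x-line → (4,2), t=1.4549
    cross x-line → (3,2), t=2.6096
    cross y-line → (3,3), t=2.7200
    cross x-line → (2,3), t=3.7643
    cross y-line → (2,4), t=4.7200
    cross x-line → (1,4), t=4.9190
    cross x-line → (0,4), t=6.0737 (wall)
  → r_2 = 6.0737
beam 3: φ=-45°, α=195°
  d=(-0.9659,-0.2588)  start (6,1)  tX=0.2692 tY=2.4728  stride 1/|dx|=1.0353 1/|dy|=3.8637
    cross x-line → (5,1), t=0.2692
    cross x-line → (4,1), t=1.3044 (wall)
  → r_3 = 1.3044
beam 4: φ=0°, α=240°
  d=(-0.5000,-0.8660)  start (6,1)  tX=0.5200 tY=0.7390  stride 1/|dx|=2.0000 1/|dy|=1.1547
    cross x-line → (5,1), t=0.5200
    cross y-line → (5,0), t=0.7390 (wall)
  → r_4 = 0.7390
beam 5: φ=45°, α=285°
  d=(0.2588,-0.9659)  start (6,1)  tX=2.8591 tY=0.6626  stride 1/|dx|=3.8637 1/|dy|=1.0353
    cross y-line → (6,0), t=0.6626 (wall)
  → r_5 = 0.6626
beam 6: φ=90°, α=330°
  d=(0.8660,-0.5000)  start (6,1)  tX=0.8545 tY=1.2800  stride 1/|dx|=1.1547 1/|dy|=2.0000
    cross x-line → (7,1), t=0.8545 (wall)
  → r_6 = 0.8545
beam 7: φ=135°, α=15°
  d=(0.9659,0.2588)  start (6,1)  tX=0.7661 tY=1.3909  stride 1/|dx|=1.0353 1/|dy|=3.8637
    cross x-line → (7,1), t=0.7661 (wall)
  → r_7 = 0.7661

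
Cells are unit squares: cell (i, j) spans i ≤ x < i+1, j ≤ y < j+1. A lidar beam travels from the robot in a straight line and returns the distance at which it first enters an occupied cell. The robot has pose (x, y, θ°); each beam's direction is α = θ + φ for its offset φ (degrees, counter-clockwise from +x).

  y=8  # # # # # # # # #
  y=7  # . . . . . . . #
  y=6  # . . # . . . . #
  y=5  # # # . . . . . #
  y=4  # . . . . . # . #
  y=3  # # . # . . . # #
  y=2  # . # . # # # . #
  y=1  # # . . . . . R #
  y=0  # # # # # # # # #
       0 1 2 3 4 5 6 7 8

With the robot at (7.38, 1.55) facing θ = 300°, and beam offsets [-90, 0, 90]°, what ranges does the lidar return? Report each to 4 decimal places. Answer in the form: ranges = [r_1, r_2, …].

ranges = [1.1000, 0.6351, 0.7159]

beam 1: φ=-90°, α=210°
  cosα=-0.8660 sinα=-0.5000 | (7,1) | tMaxX 0.4388 tMaxY 1.1000 | tΔX 1.1547 tΔY 2.0000
    t=0.4388 [x] (6,1)
    t=1.1000 [y] (6,0) — stop
  → r_1 = 1.1000
beam 2: φ=0°, α=300°
  cosα=0.5000 sinα=-0.8660 | (7,1) | tMaxX 1.2400 tMaxY 0.6351 | tΔX 2.0000 tΔY 1.1547
    t=0.6351 [y] (7,0) — stop
  → r_2 = 0.6351
beam 3: φ=90°, α=30°
  cosα=0.8660 sinα=0.5000 | (7,1) | tMaxX 0.7159 tMaxY 0.9000 | tΔX 1.1547 tΔY 2.0000
    t=0.7159 [x] (8,1) — stop
  → r_3 = 0.7159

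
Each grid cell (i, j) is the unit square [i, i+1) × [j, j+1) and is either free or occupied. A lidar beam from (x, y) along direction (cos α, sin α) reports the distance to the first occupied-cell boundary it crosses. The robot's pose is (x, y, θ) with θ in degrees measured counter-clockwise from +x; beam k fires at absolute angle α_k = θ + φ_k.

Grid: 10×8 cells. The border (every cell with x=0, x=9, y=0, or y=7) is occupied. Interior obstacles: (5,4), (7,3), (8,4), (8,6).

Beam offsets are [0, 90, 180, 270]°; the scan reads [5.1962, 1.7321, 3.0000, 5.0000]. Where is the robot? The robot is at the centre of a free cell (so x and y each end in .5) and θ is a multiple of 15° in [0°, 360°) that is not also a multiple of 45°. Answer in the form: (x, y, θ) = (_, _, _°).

(x, y, θ) = (5.5, 2.5, 150°)

The pose lattice has 44·16 = 704 candidates. Test each by forward raycasting.
  (3.5, 1.5, 60°): beam 1 = 3.0000 ≠ 5.1962 ✗
  (6.5, 2.5, 285°): beam 1 = 1.5529 ≠ 5.1962 ✗
  (3.5, 6.5, 210°): beam 1 = 2.8868 ≠ 5.1962 ✗
  …
  (5.5, 2.5, 150°): r_1=5.1962, r_2=1.7321, r_3=3.0000, r_4=5.0000 — all match ✓
Unique over the lattice → pose = (5.5, 2.5, 150°).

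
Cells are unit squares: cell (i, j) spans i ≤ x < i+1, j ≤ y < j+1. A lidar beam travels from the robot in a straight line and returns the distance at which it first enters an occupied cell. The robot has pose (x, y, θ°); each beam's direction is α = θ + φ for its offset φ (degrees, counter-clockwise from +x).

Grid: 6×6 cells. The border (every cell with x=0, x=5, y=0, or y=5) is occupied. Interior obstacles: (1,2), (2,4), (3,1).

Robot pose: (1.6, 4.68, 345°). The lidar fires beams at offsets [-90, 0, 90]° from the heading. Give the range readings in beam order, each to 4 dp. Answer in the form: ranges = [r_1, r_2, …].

ranges = [1.7393, 0.4141, 0.3313]

beam 1: φ=-90°, α=255°
  direction (-0.2588, -0.9659); cell (1,4); t to first gridline: x 2.3182, y 0.7040 (then +3.8637 / +1.0353)
    (1,3) via y @ 0.7040
    (1,2) via y @ 1.7393  # hit
  → r_1 = 1.7393
beam 2: φ=0°, α=345°
  direction (0.9659, -0.2588); cell (1,4); t to first gridline: x 0.4141, y 2.6273 (then +1.0353 / +3.8637)
    (2,4) via x @ 0.4141  # hit
  → r_2 = 0.4141
beam 3: φ=90°, α=75°
  direction (0.2588, 0.9659); cell (1,4); t to first gridline: x 1.5455, y 0.3313 (then +3.8637 / +1.0353)
    (1,5) via y @ 0.3313  # hit
  → r_3 = 0.3313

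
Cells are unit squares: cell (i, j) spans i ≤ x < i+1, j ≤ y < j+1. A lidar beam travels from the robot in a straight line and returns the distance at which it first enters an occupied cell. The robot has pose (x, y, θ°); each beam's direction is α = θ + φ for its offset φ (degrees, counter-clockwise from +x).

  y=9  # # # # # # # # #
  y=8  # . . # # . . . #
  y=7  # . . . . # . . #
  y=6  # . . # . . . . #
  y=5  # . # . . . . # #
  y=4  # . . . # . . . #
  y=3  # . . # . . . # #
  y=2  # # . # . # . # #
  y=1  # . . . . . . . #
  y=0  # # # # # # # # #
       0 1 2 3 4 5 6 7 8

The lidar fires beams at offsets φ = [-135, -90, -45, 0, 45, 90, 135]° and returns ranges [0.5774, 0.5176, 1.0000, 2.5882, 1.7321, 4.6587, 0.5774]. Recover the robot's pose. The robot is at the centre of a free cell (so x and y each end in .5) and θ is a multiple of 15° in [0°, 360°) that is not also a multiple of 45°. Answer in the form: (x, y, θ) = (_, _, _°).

Enumerate (i+0.5, j+0.5, θ) over the 43 free cells and 16 admissible headings. For each, cast all 7 beams and compare to the given ranges.
  (1.5, 8.5, 75°): beam 1 = 2.8868 ≠ 0.5774 ✗
  (1.5, 6.5, 75°): beam 1 = 1.0000 ≠ 0.5774 ✗
  (4.5, 6.5, 165°): beam 1 = 1.0000 ≠ 0.5774 ✗
  (1.5, 4.5, 300°): beam 1 = 0.5176 ≠ 0.5774 ✗
  …
  (7.5, 6.5, 105°): r_1=0.5774, r_2=0.5176, r_3=1.0000, r_4=2.5882, r_5=1.7321, r_6=4.6587, r_7=0.5774 — all match ✓
Unique over the lattice → pose = (7.5, 6.5, 105°).

(x, y, θ) = (7.5, 6.5, 105°)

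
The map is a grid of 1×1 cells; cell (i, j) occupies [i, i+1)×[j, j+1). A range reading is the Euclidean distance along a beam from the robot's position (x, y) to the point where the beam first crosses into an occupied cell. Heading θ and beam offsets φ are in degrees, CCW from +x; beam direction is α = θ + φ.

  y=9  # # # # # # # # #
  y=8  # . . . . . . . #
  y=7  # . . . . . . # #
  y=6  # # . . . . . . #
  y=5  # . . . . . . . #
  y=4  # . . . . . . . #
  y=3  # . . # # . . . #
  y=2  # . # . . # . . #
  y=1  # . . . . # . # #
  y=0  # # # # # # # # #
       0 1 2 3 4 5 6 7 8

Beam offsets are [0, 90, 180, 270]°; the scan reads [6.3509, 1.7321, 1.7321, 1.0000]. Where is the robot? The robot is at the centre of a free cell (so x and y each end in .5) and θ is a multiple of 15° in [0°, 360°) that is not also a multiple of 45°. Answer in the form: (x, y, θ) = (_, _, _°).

The pose lattice has 48·16 = 768 candidates. Test each by forward raycasting.
  (3.5, 7.5, 330°): beam 1 = 5.1962 ≠ 6.3509 ✗
  (6.5, 3.5, 15°): beam 1 = 1.5529 ≠ 6.3509 ✗
  (7.5, 3.5, 165°): beam 1 = 6.7293 ≠ 6.3509 ✗
  (1.5, 5.5, 30°): beam 1 = 7.0000 ≠ 6.3509 ✗
  …
  (2.5, 7.5, 330°): r_1=6.3509, r_2=1.7321, r_3=1.7321, r_4=1.0000 — all match ✓
Unique over the lattice → pose = (2.5, 7.5, 330°).

(x, y, θ) = (2.5, 7.5, 330°)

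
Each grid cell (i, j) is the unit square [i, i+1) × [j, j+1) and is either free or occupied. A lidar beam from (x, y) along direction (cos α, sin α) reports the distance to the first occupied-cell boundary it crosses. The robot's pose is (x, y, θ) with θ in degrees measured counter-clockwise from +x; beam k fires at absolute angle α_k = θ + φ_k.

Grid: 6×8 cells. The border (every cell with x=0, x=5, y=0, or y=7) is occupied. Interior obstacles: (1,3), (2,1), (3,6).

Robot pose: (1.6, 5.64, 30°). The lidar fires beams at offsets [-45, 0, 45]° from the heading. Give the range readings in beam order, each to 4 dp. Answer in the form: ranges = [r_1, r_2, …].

ranges = [3.5199, 1.6166, 1.4080]

beam 1: φ=-45°, α=345°
  d=(0.9659,-0.2588)  start (1,5)  tX=0.4141 tY=2.4728  stride 1/|dx|=1.0353 1/|dy|=3.8637
    cross x-line → (2,5), t=0.4141
    cross x-line → (3,5), t=1.4494
    cross y-line → (3,4), t=2.4728
    cross x-line → (4,4), t=2.4847
    cross x-line → (5,4), t=3.5199 (wall)
  → r_1 = 3.5199
beam 2: φ=0°, α=30°
  d=(0.8660,0.5000)  start (1,5)  tX=0.4619 tY=0.7200  stride 1/|dx|=1.1547 1/|dy|=2.0000
    cross x-line → (2,5), t=0.4619
    cross y-line → (2,6), t=0.7200
    cross x-line → (3,6), t=1.6166 (wall)
  → r_2 = 1.6166
beam 3: φ=45°, α=75°
  d=(0.2588,0.9659)  start (1,5)  tX=1.5455 tY=0.3727  stride 1/|dx|=3.8637 1/|dy|=1.0353
    cross y-line → (1,6), t=0.3727
    cross y-line → (1,7), t=1.4080 (wall)
  → r_3 = 1.4080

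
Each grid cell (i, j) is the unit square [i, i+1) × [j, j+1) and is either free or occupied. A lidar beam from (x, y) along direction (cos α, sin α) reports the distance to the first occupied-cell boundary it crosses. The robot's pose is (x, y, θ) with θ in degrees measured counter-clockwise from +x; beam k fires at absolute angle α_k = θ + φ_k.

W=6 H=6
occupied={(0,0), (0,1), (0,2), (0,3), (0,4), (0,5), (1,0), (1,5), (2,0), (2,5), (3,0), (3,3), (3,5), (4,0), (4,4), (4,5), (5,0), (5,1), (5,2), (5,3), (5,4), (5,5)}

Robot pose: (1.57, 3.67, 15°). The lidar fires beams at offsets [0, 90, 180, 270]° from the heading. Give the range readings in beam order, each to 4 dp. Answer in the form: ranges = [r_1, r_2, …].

beam 1: φ=0°, α=15°
  cosα=0.9659 sinα=0.2588 | (1,3) | tMaxX 0.4452 tMaxY 1.2750 | tΔX 1.0353 tΔY 3.8637
    t=0.4452 [x] (2,3)
    t=1.2750 [y] (2,4)
    t=1.4804 [x] (3,4)
    t=2.5157 [x] (4,4) — stop
  → r_1 = 2.5157
beam 2: φ=90°, α=105°
  cosα=-0.2588 sinα=0.9659 | (1,3) | tMaxX 2.2023 tMaxY 0.3416 | tΔX 3.8637 tΔY 1.0353
    t=0.3416 [y] (1,4)
    t=1.3769 [y] (1,5) — stop
  → r_2 = 1.3769
beam 3: φ=180°, α=195°
  cosα=-0.9659 sinα=-0.2588 | (1,3) | tMaxX 0.5901 tMaxY 2.5887 | tΔX 1.0353 tΔY 3.8637
    t=0.5901 [x] (0,3) — stop
  → r_3 = 0.5901
beam 4: φ=270°, α=285°
  cosα=0.2588 sinα=-0.9659 | (1,3) | tMaxX 1.6614 tMaxY 0.6936 | tΔX 3.8637 tΔY 1.0353
    t=0.6936 [y] (1,2)
    t=1.6614 [x] (2,2)
    t=1.7289 [y] (2,1)
    t=2.7642 [y] (2,0) — stop
  → r_4 = 2.7642

ranges = [2.5157, 1.3769, 0.5901, 2.7642]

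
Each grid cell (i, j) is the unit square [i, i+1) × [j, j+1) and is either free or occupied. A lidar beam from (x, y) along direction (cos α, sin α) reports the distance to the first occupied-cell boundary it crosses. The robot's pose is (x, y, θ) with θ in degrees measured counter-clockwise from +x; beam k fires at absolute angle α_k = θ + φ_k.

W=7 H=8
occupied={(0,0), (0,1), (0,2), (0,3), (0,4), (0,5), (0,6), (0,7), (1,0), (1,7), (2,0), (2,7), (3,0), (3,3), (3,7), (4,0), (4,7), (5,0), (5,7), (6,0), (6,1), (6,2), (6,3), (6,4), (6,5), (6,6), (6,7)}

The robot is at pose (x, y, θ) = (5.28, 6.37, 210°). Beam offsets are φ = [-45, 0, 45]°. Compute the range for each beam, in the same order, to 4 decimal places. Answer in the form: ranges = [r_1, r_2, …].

beam 1: φ=-45°, α=165°
  dir = (cos 165°, sin 165°) = (-0.9659, 0.2588); from cell (5,6)
  next x-line at t=0.2899, next y-line at t=2.4341; Δt_x=1.0353, Δt_y=3.8637
    x: enter (4,6) at t=0.2899
    x: enter (3,6) at t=1.3252
    x: enter (2,6) at t=2.3604
    y: enter (2,7) at t=2.4341 ← occupied
  → r_1 = 2.4341
beam 2: φ=0°, α=210°
  dir = (cos 210°, sin 210°) = (-0.8660, -0.5000); from cell (5,6)
  next x-line at t=0.3233, next y-line at t=0.7400; Δt_x=1.1547, Δt_y=2.0000
    x: enter (4,6) at t=0.3233
    y: enter (4,5) at t=0.7400
    x: enter (3,5) at t=1.4780
    x: enter (2,5) at t=2.6327
    y: enter (2,4) at t=2.7400
    x: enter (1,4) at t=3.7874
    y: enter (1,3) at t=4.7400
    x: enter (0,3) at t=4.9421 ← occupied
  → r_2 = 4.9421
beam 3: φ=45°, α=255°
  dir = (cos 255°, sin 255°) = (-0.2588, -0.9659); from cell (5,6)
  next x-line at t=1.0818, next y-line at t=0.3831; Δt_x=3.8637, Δt_y=1.0353
    y: enter (5,5) at t=0.3831
    x: enter (4,5) at t=1.0818
    y: enter (4,4) at t=1.4183
    y: enter (4,3) at t=2.4536
    y: enter (4,2) at t=3.4889
    y: enter (4,1) at t=4.5242
    x: enter (3,1) at t=4.9455
    y: enter (3,0) at t=5.5594 ← occupied
  → r_3 = 5.5594

ranges = [2.4341, 4.9421, 5.5594]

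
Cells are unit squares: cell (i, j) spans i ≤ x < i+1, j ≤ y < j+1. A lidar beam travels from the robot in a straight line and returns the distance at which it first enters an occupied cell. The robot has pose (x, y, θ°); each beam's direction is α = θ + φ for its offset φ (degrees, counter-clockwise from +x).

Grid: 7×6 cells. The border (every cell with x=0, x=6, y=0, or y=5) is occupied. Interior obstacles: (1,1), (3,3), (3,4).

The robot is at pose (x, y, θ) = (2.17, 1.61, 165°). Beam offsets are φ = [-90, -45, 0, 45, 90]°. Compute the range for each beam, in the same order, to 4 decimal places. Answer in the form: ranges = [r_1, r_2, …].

ranges = [3.2069, 0.3400, 0.1760, 0.1963, 0.6315]

beam 1: φ=-90°, α=75°
  dir = (cos 75°, sin 75°) = (0.2588, 0.9659); from cell (2,1)
  next x-line at t=3.2069, next y-line at t=0.4038; Δt_x=3.8637, Δt_y=1.0353
    y: enter (2,2) at t=0.4038
    y: enter (2,3) at t=1.4390
    y: enter (2,4) at t=2.4743
    x: enter (3,4) at t=3.2069 ← occupied
  → r_1 = 3.2069
beam 2: φ=-45°, α=120°
  dir = (cos 120°, sin 120°) = (-0.5000, 0.8660); from cell (2,1)
  next x-line at t=0.3400, next y-line at t=0.4503; Δt_x=2.0000, Δt_y=1.1547
    x: enter (1,1) at t=0.3400 ← occupied
  → r_2 = 0.3400
beam 3: φ=0°, α=165°
  dir = (cos 165°, sin 165°) = (-0.9659, 0.2588); from cell (2,1)
  next x-line at t=0.1760, next y-line at t=1.5068; Δt_x=1.0353, Δt_y=3.8637
    x: enter (1,1) at t=0.1760 ← occupied
  → r_3 = 0.1760
beam 4: φ=45°, α=210°
  dir = (cos 210°, sin 210°) = (-0.8660, -0.5000); from cell (2,1)
  next x-line at t=0.1963, next y-line at t=1.2200; Δt_x=1.1547, Δt_y=2.0000
    x: enter (1,1) at t=0.1963 ← occupied
  → r_4 = 0.1963
beam 5: φ=90°, α=255°
  dir = (cos 255°, sin 255°) = (-0.2588, -0.9659); from cell (2,1)
  next x-line at t=0.6568, next y-line at t=0.6315; Δt_x=3.8637, Δt_y=1.0353
    y: enter (2,0) at t=0.6315 ← occupied
  → r_5 = 0.6315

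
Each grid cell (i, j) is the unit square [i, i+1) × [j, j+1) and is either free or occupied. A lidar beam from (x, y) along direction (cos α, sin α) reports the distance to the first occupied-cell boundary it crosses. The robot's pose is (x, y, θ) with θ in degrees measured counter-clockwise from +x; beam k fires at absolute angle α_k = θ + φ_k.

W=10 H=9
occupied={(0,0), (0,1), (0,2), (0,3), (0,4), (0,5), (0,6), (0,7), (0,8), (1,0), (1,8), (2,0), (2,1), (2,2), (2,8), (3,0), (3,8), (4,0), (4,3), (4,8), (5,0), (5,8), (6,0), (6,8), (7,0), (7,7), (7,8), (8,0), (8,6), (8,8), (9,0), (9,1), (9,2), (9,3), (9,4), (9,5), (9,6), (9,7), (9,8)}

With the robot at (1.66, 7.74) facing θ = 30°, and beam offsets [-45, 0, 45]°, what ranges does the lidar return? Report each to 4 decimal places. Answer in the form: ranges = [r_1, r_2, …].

beam 1: φ=-45°, α=345°
  d=(0.9659,-0.2588)  start (1,7)  tX=0.3520 tY=2.8591  stride 1/|dx|=1.0353 1/|dy|=3.8637
    cross x-line → (2,7), t=0.3520
    cross x-line → (3,7), t=1.3873
    cross x-line → (4,7), t=2.4225
    cross y-line → (4,6), t=2.8591
    cross x-line → (5,6), t=3.4578
    cross x-line → (6,6), t=4.4931
    cross x-line → (7,6), t=5.5284
    cross x-line → (8,6), t=6.5637 (wall)
  → r_1 = 6.5637
beam 2: φ=0°, α=30°
  d=(0.8660,0.5000)  start (1,7)  tX=0.3926 tY=0.5200  stride 1/|dx|=1.1547 1/|dy|=2.0000
    cross x-line → (2,7), t=0.3926
    cross y-line → (2,8), t=0.5200 (wall)
  → r_2 = 0.5200
beam 3: φ=45°, α=75°
  d=(0.2588,0.9659)  start (1,7)  tX=1.3137 tY=0.2692  stride 1/|dx|=3.8637 1/|dy|=1.0353
    cross y-line → (1,8), t=0.2692 (wall)
  → r_3 = 0.2692

ranges = [6.5637, 0.5200, 0.2692]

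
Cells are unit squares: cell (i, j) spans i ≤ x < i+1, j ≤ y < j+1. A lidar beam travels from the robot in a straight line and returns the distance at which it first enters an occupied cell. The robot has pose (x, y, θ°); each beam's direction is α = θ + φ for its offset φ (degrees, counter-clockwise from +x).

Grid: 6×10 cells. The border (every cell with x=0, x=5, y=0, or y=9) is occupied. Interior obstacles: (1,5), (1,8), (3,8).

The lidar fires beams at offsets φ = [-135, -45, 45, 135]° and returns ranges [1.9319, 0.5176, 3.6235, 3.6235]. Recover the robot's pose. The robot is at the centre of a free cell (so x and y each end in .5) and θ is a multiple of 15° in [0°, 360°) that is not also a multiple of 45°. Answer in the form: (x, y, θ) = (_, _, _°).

(x, y, θ) = (4.5, 4.5, 60°)

Enumerate (i+0.5, j+0.5, θ) over the 29 free cells and 16 admissible headings. For each, cast all 4 beams and compare to the given ranges.
  (2.5, 3.5, 105°): beam 1 = 2.8868 ≠ 1.9319 ✗
  (1.5, 2.5, 300°): beam 1 = 0.5176 ≠ 1.9319 ✗
  (1.5, 2.5, 210°): beam 1 = 5.7956 ≠ 1.9319 ✗
  (1.5, 2.5, 165°): beam 1 = 4.0415 ≠ 1.9319 ✗
  …
  (4.5, 4.5, 60°): r_1=1.9319, r_2=0.5176, r_3=3.6235, r_4=3.6235 — all match ✓
Unique over the lattice → pose = (4.5, 4.5, 60°).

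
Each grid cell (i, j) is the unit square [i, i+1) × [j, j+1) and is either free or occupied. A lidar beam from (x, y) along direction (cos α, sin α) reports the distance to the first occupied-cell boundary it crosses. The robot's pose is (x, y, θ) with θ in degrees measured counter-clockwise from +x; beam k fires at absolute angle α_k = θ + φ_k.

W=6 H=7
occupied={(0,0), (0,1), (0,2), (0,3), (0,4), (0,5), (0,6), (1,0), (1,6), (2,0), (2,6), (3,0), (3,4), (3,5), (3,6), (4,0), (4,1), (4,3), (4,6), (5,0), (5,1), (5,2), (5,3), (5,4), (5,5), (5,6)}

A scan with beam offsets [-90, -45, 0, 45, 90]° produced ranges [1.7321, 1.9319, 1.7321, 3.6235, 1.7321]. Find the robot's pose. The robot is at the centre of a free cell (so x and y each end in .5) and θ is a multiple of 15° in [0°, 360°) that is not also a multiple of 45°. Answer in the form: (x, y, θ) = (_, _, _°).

Enumerate (i+0.5, j+0.5, θ) over the 16 free cells and 16 admissible headings. For each, cast all 5 beams and compare to the given ranges.
  (1.5, 2.5, 105°): beam 1 = 2.5882 ≠ 1.7321 ✗
  (4.5, 2.5, 15°): beam 1 = 0.5176 ≠ 1.7321 ✗
  (1.5, 4.5, 330°): beam 1 = 1.0000 ≠ 1.7321 ✗
  …
  (2.5, 2.5, 60°): r_1=1.7321, r_2=1.9319, r_3=1.7321, r_4=3.6235, r_5=1.7321 — all match ✓
No second candidate reproduces the full scan.

(x, y, θ) = (2.5, 2.5, 60°)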